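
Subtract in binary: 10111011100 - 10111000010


Align and subtract column by column (LSB to MSB, borrowing when needed):
  10111011100
- 10111000010
  -----------
  col 0: (0 - 0 borrow-in) - 0 → 0 - 0 = 0, borrow out 0
  col 1: (0 - 0 borrow-in) - 1 → borrow from next column: (0+2) - 1 = 1, borrow out 1
  col 2: (1 - 1 borrow-in) - 0 → 0 - 0 = 0, borrow out 0
  col 3: (1 - 0 borrow-in) - 0 → 1 - 0 = 1, borrow out 0
  col 4: (1 - 0 borrow-in) - 0 → 1 - 0 = 1, borrow out 0
  col 5: (0 - 0 borrow-in) - 0 → 0 - 0 = 0, borrow out 0
  col 6: (1 - 0 borrow-in) - 1 → 1 - 1 = 0, borrow out 0
  col 7: (1 - 0 borrow-in) - 1 → 1 - 1 = 0, borrow out 0
  col 8: (1 - 0 borrow-in) - 1 → 1 - 1 = 0, borrow out 0
  col 9: (0 - 0 borrow-in) - 0 → 0 - 0 = 0, borrow out 0
  col 10: (1 - 0 borrow-in) - 1 → 1 - 1 = 0, borrow out 0
Reading bits MSB→LSB: 00000011010
Strip leading zeros: 11010
= 11010


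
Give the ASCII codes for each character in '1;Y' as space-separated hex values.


String: '1;Y'  (3 characters)
Per-character ASCII lookup:
  '1': digits start at 48: '1' = 48 + 1 = 49 → 0x31
  ';': special character: ';' = 59 → 0x3B
  'Y': uppercase starts at 65: 'Y' = 65 + 24 = 89 → 0x59
= 0x31 0x3B 0x59


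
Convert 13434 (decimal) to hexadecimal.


Divide by 16 repeatedly:
13434 ÷ 16 = 839 remainder 10 (A)
839 ÷ 16 = 52 remainder 7 (7)
52 ÷ 16 = 3 remainder 4 (4)
3 ÷ 16 = 0 remainder 3 (3)
Reading remainders bottom-up:
= 0x347A


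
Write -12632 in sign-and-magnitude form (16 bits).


Sign bit: 1 (negative)
Magnitude: 12632 = 011000101011000
= 1011000101011000


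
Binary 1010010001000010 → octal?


Group into 3-bit groups: 001010010001000010
  001 = 1
  010 = 2
  010 = 2
  001 = 1
  000 = 0
  010 = 2
= 0o122102


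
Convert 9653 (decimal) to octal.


Divide by 8 repeatedly:
9653 ÷ 8 = 1206 remainder 5
1206 ÷ 8 = 150 remainder 6
150 ÷ 8 = 18 remainder 6
18 ÷ 8 = 2 remainder 2
2 ÷ 8 = 0 remainder 2
Reading remainders bottom-up:
= 0o22665


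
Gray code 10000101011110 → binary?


Gray code: 10000101011110
MSB stays the same: 1
Each subsequent bit = prev_binary XOR current_gray:
  B[1] = 1 XOR 0 = 1
  B[2] = 1 XOR 0 = 1
  B[3] = 1 XOR 0 = 1
  B[4] = 1 XOR 0 = 1
  B[5] = 1 XOR 1 = 0
  B[6] = 0 XOR 0 = 0
  B[7] = 0 XOR 1 = 1
  B[8] = 1 XOR 0 = 1
  B[9] = 1 XOR 1 = 0
  B[10] = 0 XOR 1 = 1
  B[11] = 1 XOR 1 = 0
  B[12] = 0 XOR 1 = 1
  B[13] = 1 XOR 0 = 1
= 11111001101011 (15979 decimal)


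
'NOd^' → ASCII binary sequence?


String: 'NOd^'  (4 characters)
Per-character ASCII lookup:
  'N': uppercase starts at 65: 'N' = 65 + 13 = 78 → 1001110
  'O': uppercase starts at 65: 'O' = 65 + 14 = 79 → 1001111
  'd': lowercase starts at 97: 'd' = 97 + 3 = 100 → 1100100
  '^': special character: '^' = 94 → 1011110
= 1001110 1001111 1100100 1011110


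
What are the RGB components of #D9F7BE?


Hex: #D9F7BE
R = D9₁₆ = 217
G = F7₁₆ = 247
B = BE₁₆ = 190
= RGB(217, 247, 190)


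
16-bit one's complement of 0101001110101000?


Original: 0101001110101000
Invert all bits:
  bit 0: 0 → 1
  bit 1: 1 → 0
  bit 2: 0 → 1
  bit 3: 1 → 0
  bit 4: 0 → 1
  bit 5: 0 → 1
  bit 6: 1 → 0
  bit 7: 1 → 0
  bit 8: 1 → 0
  bit 9: 0 → 1
  bit 10: 1 → 0
  bit 11: 0 → 1
  bit 12: 1 → 0
  bit 13: 0 → 1
  bit 14: 0 → 1
  bit 15: 0 → 1
= 1010110001010111


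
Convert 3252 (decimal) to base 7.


Divide by 7 repeatedly:
3252 ÷ 7 = 464 remainder 4
464 ÷ 7 = 66 remainder 2
66 ÷ 7 = 9 remainder 3
9 ÷ 7 = 1 remainder 2
1 ÷ 7 = 0 remainder 1
Reading remainders bottom-up:
= 12324


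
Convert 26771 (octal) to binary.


Each octal digit → 3 binary bits:
  2 = 010
  6 = 110
  7 = 111
  7 = 111
  1 = 001
Concatenate: 010 110 111 111 001
= 010110111111001


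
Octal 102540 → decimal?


Positional values:
Position 0: 0 × 8^0 = 0
Position 1: 4 × 8^1 = 32
Position 2: 5 × 8^2 = 320
Position 3: 2 × 8^3 = 1024
Position 4: 0 × 8^4 = 0
Position 5: 1 × 8^5 = 32768
Sum = 0 + 32 + 320 + 1024 + 0 + 32768
= 34144


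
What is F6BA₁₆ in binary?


Each hex digit → 4 binary bits:
  F = 1111
  6 = 0110
  B = 1011
  A = 1010
Concatenate: 1111 0110 1011 1010
= 1111011010111010


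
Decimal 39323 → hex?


Divide by 16 repeatedly:
39323 ÷ 16 = 2457 remainder 11 (B)
2457 ÷ 16 = 153 remainder 9 (9)
153 ÷ 16 = 9 remainder 9 (9)
9 ÷ 16 = 0 remainder 9 (9)
Reading remainders bottom-up:
= 0x999B


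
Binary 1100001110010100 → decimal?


Positional values:
Bit 2: 1 × 2^2 = 4
Bit 4: 1 × 2^4 = 16
Bit 7: 1 × 2^7 = 128
Bit 8: 1 × 2^8 = 256
Bit 9: 1 × 2^9 = 512
Bit 14: 1 × 2^14 = 16384
Bit 15: 1 × 2^15 = 32768
Sum = 4 + 16 + 128 + 256 + 512 + 16384 + 32768
= 50068


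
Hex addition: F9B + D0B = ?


Align and add column by column (LSB to MSB, each column mod 16 with carry):
  0F9B
+ 0D0B
  ----
  col 0: B(11) + B(11) + 0 (carry in) = 22 → 6(6), carry out 1
  col 1: 9(9) + 0(0) + 1 (carry in) = 10 → A(10), carry out 0
  col 2: F(15) + D(13) + 0 (carry in) = 28 → C(12), carry out 1
  col 3: 0(0) + 0(0) + 1 (carry in) = 1 → 1(1), carry out 0
Reading digits MSB→LSB: 1CA6
Strip leading zeros: 1CA6
= 0x1CA6


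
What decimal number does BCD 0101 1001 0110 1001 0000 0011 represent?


Each 4-bit group → digit:
  0101 → 5
  1001 → 9
  0110 → 6
  1001 → 9
  0000 → 0
  0011 → 3
= 596903


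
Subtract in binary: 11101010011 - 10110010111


Align and subtract column by column (LSB to MSB, borrowing when needed):
  11101010011
- 10110010111
  -----------
  col 0: (1 - 0 borrow-in) - 1 → 1 - 1 = 0, borrow out 0
  col 1: (1 - 0 borrow-in) - 1 → 1 - 1 = 0, borrow out 0
  col 2: (0 - 0 borrow-in) - 1 → borrow from next column: (0+2) - 1 = 1, borrow out 1
  col 3: (0 - 1 borrow-in) - 0 → borrow from next column: (-1+2) - 0 = 1, borrow out 1
  col 4: (1 - 1 borrow-in) - 1 → borrow from next column: (0+2) - 1 = 1, borrow out 1
  col 5: (0 - 1 borrow-in) - 0 → borrow from next column: (-1+2) - 0 = 1, borrow out 1
  col 6: (1 - 1 borrow-in) - 0 → 0 - 0 = 0, borrow out 0
  col 7: (0 - 0 borrow-in) - 1 → borrow from next column: (0+2) - 1 = 1, borrow out 1
  col 8: (1 - 1 borrow-in) - 1 → borrow from next column: (0+2) - 1 = 1, borrow out 1
  col 9: (1 - 1 borrow-in) - 0 → 0 - 0 = 0, borrow out 0
  col 10: (1 - 0 borrow-in) - 1 → 1 - 1 = 0, borrow out 0
Reading bits MSB→LSB: 00110111100
Strip leading zeros: 110111100
= 110111100


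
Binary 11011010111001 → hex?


Group into 4-bit nibbles: 0011011010111001
  0011 = 3
  0110 = 6
  1011 = B
  1001 = 9
= 0x36B9


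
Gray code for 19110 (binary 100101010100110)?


Binary: 100101010100110
Gray code: G = B XOR (B >> 1)
B >> 1 = 010010101010011
100101010100110 XOR 010010101010011:
  1 XOR 0 = 1
  0 XOR 1 = 1
  0 XOR 0 = 0
  1 XOR 0 = 1
  0 XOR 1 = 1
  1 XOR 0 = 1
  0 XOR 1 = 1
  1 XOR 0 = 1
  0 XOR 1 = 1
  1 XOR 0 = 1
  0 XOR 1 = 1
  0 XOR 0 = 0
  1 XOR 0 = 1
  1 XOR 1 = 0
  0 XOR 1 = 1
= 110111111110101


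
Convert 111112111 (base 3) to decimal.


Positional values (base 3):
  1 × 3^0 = 1 × 1 = 1
  1 × 3^1 = 1 × 3 = 3
  1 × 3^2 = 1 × 9 = 9
  2 × 3^3 = 2 × 27 = 54
  1 × 3^4 = 1 × 81 = 81
  1 × 3^5 = 1 × 243 = 243
  1 × 3^6 = 1 × 729 = 729
  1 × 3^7 = 1 × 2187 = 2187
  1 × 3^8 = 1 × 6561 = 6561
Sum = 1 + 3 + 9 + 54 + 81 + 243 + 729 + 2187 + 6561
= 9868


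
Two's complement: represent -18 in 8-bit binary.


Original: 00010010
Step 1 - Invert all bits: 11101101
Step 2 - Add 1: 11101101 + 1
= 11101110 (represents -18)


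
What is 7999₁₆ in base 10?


Positional values:
Position 0: 9 × 16^0 = 9 × 1 = 9
Position 1: 9 × 16^1 = 9 × 16 = 144
Position 2: 9 × 16^2 = 9 × 256 = 2304
Position 3: 7 × 16^3 = 7 × 4096 = 28672
Sum = 9 + 144 + 2304 + 28672
= 31129


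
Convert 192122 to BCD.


Each digit → 4-bit binary:
  1 → 0001
  9 → 1001
  2 → 0010
  1 → 0001
  2 → 0010
  2 → 0010
= 0001 1001 0010 0001 0010 0010


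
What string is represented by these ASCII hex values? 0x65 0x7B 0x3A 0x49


Codes (hex): 0x65 0x7B 0x3A 0x49
Per-code ASCII lookup:
  0x65 = 101  (range 97-122: lowercase, 101 - 97 = 4) → 'e'
  0x7B = 123  (special character) → '{'
  0x3A = 58  (special character) → ':'
  0x49 = 73  (range 65-90: uppercase, 73 - 65 = 8) → 'I'
= 'e{:I'


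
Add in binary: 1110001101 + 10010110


Align and add column by column (LSB to MSB, carry propagating):
  01110001101
+ 00010010110
  -----------
  col 0: 1 + 0 + 0 (carry in) = 1 → bit 1, carry out 0
  col 1: 0 + 1 + 0 (carry in) = 1 → bit 1, carry out 0
  col 2: 1 + 1 + 0 (carry in) = 2 → bit 0, carry out 1
  col 3: 1 + 0 + 1 (carry in) = 2 → bit 0, carry out 1
  col 4: 0 + 1 + 1 (carry in) = 2 → bit 0, carry out 1
  col 5: 0 + 0 + 1 (carry in) = 1 → bit 1, carry out 0
  col 6: 0 + 0 + 0 (carry in) = 0 → bit 0, carry out 0
  col 7: 1 + 1 + 0 (carry in) = 2 → bit 0, carry out 1
  col 8: 1 + 0 + 1 (carry in) = 2 → bit 0, carry out 1
  col 9: 1 + 0 + 1 (carry in) = 2 → bit 0, carry out 1
  col 10: 0 + 0 + 1 (carry in) = 1 → bit 1, carry out 0
Reading bits MSB→LSB: 10000100011
Strip leading zeros: 10000100011
= 10000100011


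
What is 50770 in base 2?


Divide by 2 repeatedly:
50770 ÷ 2 = 25385 remainder 0
25385 ÷ 2 = 12692 remainder 1
12692 ÷ 2 = 6346 remainder 0
6346 ÷ 2 = 3173 remainder 0
3173 ÷ 2 = 1586 remainder 1
1586 ÷ 2 = 793 remainder 0
793 ÷ 2 = 396 remainder 1
396 ÷ 2 = 198 remainder 0
198 ÷ 2 = 99 remainder 0
99 ÷ 2 = 49 remainder 1
49 ÷ 2 = 24 remainder 1
24 ÷ 2 = 12 remainder 0
12 ÷ 2 = 6 remainder 0
6 ÷ 2 = 3 remainder 0
3 ÷ 2 = 1 remainder 1
1 ÷ 2 = 0 remainder 1
Reading remainders bottom-up:
= 1100011001010010


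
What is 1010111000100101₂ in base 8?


Group into 3-bit groups: 001010111000100101
  001 = 1
  010 = 2
  111 = 7
  000 = 0
  100 = 4
  101 = 5
= 0o127045


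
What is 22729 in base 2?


Divide by 2 repeatedly:
22729 ÷ 2 = 11364 remainder 1
11364 ÷ 2 = 5682 remainder 0
5682 ÷ 2 = 2841 remainder 0
2841 ÷ 2 = 1420 remainder 1
1420 ÷ 2 = 710 remainder 0
710 ÷ 2 = 355 remainder 0
355 ÷ 2 = 177 remainder 1
177 ÷ 2 = 88 remainder 1
88 ÷ 2 = 44 remainder 0
44 ÷ 2 = 22 remainder 0
22 ÷ 2 = 11 remainder 0
11 ÷ 2 = 5 remainder 1
5 ÷ 2 = 2 remainder 1
2 ÷ 2 = 1 remainder 0
1 ÷ 2 = 0 remainder 1
Reading remainders bottom-up:
= 101100011001001


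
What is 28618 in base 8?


Divide by 8 repeatedly:
28618 ÷ 8 = 3577 remainder 2
3577 ÷ 8 = 447 remainder 1
447 ÷ 8 = 55 remainder 7
55 ÷ 8 = 6 remainder 7
6 ÷ 8 = 0 remainder 6
Reading remainders bottom-up:
= 0o67712


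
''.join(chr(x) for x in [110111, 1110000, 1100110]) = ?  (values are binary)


Codes (binary): 110111 1110000 1100110
Per-code ASCII lookup:
  110111 = 55  (range 48-57: digits, 55 - 48 = 7) → '7'
  1110000 = 112  (range 97-122: lowercase, 112 - 97 = 15) → 'p'
  1100110 = 102  (range 97-122: lowercase, 102 - 97 = 5) → 'f'
= '7pf'


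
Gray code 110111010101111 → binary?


Gray code: 110111010101111
MSB stays the same: 1
Each subsequent bit = prev_binary XOR current_gray:
  B[1] = 1 XOR 1 = 0
  B[2] = 0 XOR 0 = 0
  B[3] = 0 XOR 1 = 1
  B[4] = 1 XOR 1 = 0
  B[5] = 0 XOR 1 = 1
  B[6] = 1 XOR 0 = 1
  B[7] = 1 XOR 1 = 0
  B[8] = 0 XOR 0 = 0
  B[9] = 0 XOR 1 = 1
  B[10] = 1 XOR 0 = 1
  B[11] = 1 XOR 1 = 0
  B[12] = 0 XOR 1 = 1
  B[13] = 1 XOR 1 = 0
  B[14] = 0 XOR 1 = 1
= 100101100110101 (19253 decimal)


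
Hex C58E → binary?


Each hex digit → 4 binary bits:
  C = 1100
  5 = 0101
  8 = 1000
  E = 1110
Concatenate: 1100 0101 1000 1110
= 1100010110001110


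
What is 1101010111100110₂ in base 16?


Group into 4-bit nibbles: 1101010111100110
  1101 = D
  0101 = 5
  1110 = E
  0110 = 6
= 0xD5E6


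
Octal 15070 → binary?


Each octal digit → 3 binary bits:
  1 = 001
  5 = 101
  0 = 000
  7 = 111
  0 = 000
Concatenate: 001 101 000 111 000
= 001101000111000


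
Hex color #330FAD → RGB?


Hex: #330FAD
R = 33₁₆ = 51
G = 0F₁₆ = 15
B = AD₁₆ = 173
= RGB(51, 15, 173)


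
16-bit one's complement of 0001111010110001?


Original: 0001111010110001
Invert all bits:
  bit 0: 0 → 1
  bit 1: 0 → 1
  bit 2: 0 → 1
  bit 3: 1 → 0
  bit 4: 1 → 0
  bit 5: 1 → 0
  bit 6: 1 → 0
  bit 7: 0 → 1
  bit 8: 1 → 0
  bit 9: 0 → 1
  bit 10: 1 → 0
  bit 11: 1 → 0
  bit 12: 0 → 1
  bit 13: 0 → 1
  bit 14: 0 → 1
  bit 15: 1 → 0
= 1110000101001110


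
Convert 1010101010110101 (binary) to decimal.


Positional values:
Bit 0: 1 × 2^0 = 1
Bit 2: 1 × 2^2 = 4
Bit 4: 1 × 2^4 = 16
Bit 5: 1 × 2^5 = 32
Bit 7: 1 × 2^7 = 128
Bit 9: 1 × 2^9 = 512
Bit 11: 1 × 2^11 = 2048
Bit 13: 1 × 2^13 = 8192
Bit 15: 1 × 2^15 = 32768
Sum = 1 + 4 + 16 + 32 + 128 + 512 + 2048 + 8192 + 32768
= 43701


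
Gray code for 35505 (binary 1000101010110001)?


Binary: 1000101010110001
Gray code: G = B XOR (B >> 1)
B >> 1 = 0100010101011000
1000101010110001 XOR 0100010101011000:
  1 XOR 0 = 1
  0 XOR 1 = 1
  0 XOR 0 = 0
  0 XOR 0 = 0
  1 XOR 0 = 1
  0 XOR 1 = 1
  1 XOR 0 = 1
  0 XOR 1 = 1
  1 XOR 0 = 1
  0 XOR 1 = 1
  1 XOR 0 = 1
  1 XOR 1 = 0
  0 XOR 1 = 1
  0 XOR 0 = 0
  0 XOR 0 = 0
  1 XOR 0 = 1
= 1100111111101001


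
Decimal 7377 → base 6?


Divide by 6 repeatedly:
7377 ÷ 6 = 1229 remainder 3
1229 ÷ 6 = 204 remainder 5
204 ÷ 6 = 34 remainder 0
34 ÷ 6 = 5 remainder 4
5 ÷ 6 = 0 remainder 5
Reading remainders bottom-up:
= 54053


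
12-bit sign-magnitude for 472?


Sign bit: 0 (positive)
Magnitude: 472 = 00111011000
= 000111011000


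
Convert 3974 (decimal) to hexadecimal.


Divide by 16 repeatedly:
3974 ÷ 16 = 248 remainder 6 (6)
248 ÷ 16 = 15 remainder 8 (8)
15 ÷ 16 = 0 remainder 15 (F)
Reading remainders bottom-up:
= 0xF86


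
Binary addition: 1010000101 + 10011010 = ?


Align and add column by column (LSB to MSB, carry propagating):
  01010000101
+ 00010011010
  -----------
  col 0: 1 + 0 + 0 (carry in) = 1 → bit 1, carry out 0
  col 1: 0 + 1 + 0 (carry in) = 1 → bit 1, carry out 0
  col 2: 1 + 0 + 0 (carry in) = 1 → bit 1, carry out 0
  col 3: 0 + 1 + 0 (carry in) = 1 → bit 1, carry out 0
  col 4: 0 + 1 + 0 (carry in) = 1 → bit 1, carry out 0
  col 5: 0 + 0 + 0 (carry in) = 0 → bit 0, carry out 0
  col 6: 0 + 0 + 0 (carry in) = 0 → bit 0, carry out 0
  col 7: 1 + 1 + 0 (carry in) = 2 → bit 0, carry out 1
  col 8: 0 + 0 + 1 (carry in) = 1 → bit 1, carry out 0
  col 9: 1 + 0 + 0 (carry in) = 1 → bit 1, carry out 0
  col 10: 0 + 0 + 0 (carry in) = 0 → bit 0, carry out 0
Reading bits MSB→LSB: 01100011111
Strip leading zeros: 1100011111
= 1100011111


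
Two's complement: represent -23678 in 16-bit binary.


Original: 0101110001111110
Step 1 - Invert all bits: 1010001110000001
Step 2 - Add 1: 1010001110000001 + 1
= 1010001110000010 (represents -23678)


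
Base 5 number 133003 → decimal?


Positional values (base 5):
  3 × 5^0 = 3 × 1 = 3
  0 × 5^1 = 0 × 5 = 0
  0 × 5^2 = 0 × 25 = 0
  3 × 5^3 = 3 × 125 = 375
  3 × 5^4 = 3 × 625 = 1875
  1 × 5^5 = 1 × 3125 = 3125
Sum = 3 + 0 + 0 + 375 + 1875 + 3125
= 5378


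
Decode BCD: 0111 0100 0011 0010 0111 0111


Each 4-bit group → digit:
  0111 → 7
  0100 → 4
  0011 → 3
  0010 → 2
  0111 → 7
  0111 → 7
= 743277


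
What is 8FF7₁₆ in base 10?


Positional values:
Position 0: 7 × 16^0 = 7 × 1 = 7
Position 1: F × 16^1 = 15 × 16 = 240
Position 2: F × 16^2 = 15 × 256 = 3840
Position 3: 8 × 16^3 = 8 × 4096 = 32768
Sum = 7 + 240 + 3840 + 32768
= 36855


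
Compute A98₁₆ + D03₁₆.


Align and add column by column (LSB to MSB, each column mod 16 with carry):
  0A98
+ 0D03
  ----
  col 0: 8(8) + 3(3) + 0 (carry in) = 11 → B(11), carry out 0
  col 1: 9(9) + 0(0) + 0 (carry in) = 9 → 9(9), carry out 0
  col 2: A(10) + D(13) + 0 (carry in) = 23 → 7(7), carry out 1
  col 3: 0(0) + 0(0) + 1 (carry in) = 1 → 1(1), carry out 0
Reading digits MSB→LSB: 179B
Strip leading zeros: 179B
= 0x179B


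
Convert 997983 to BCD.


Each digit → 4-bit binary:
  9 → 1001
  9 → 1001
  7 → 0111
  9 → 1001
  8 → 1000
  3 → 0011
= 1001 1001 0111 1001 1000 0011


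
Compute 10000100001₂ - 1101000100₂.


Align and subtract column by column (LSB to MSB, borrowing when needed):
  10000100001
- 01101000100
  -----------
  col 0: (1 - 0 borrow-in) - 0 → 1 - 0 = 1, borrow out 0
  col 1: (0 - 0 borrow-in) - 0 → 0 - 0 = 0, borrow out 0
  col 2: (0 - 0 borrow-in) - 1 → borrow from next column: (0+2) - 1 = 1, borrow out 1
  col 3: (0 - 1 borrow-in) - 0 → borrow from next column: (-1+2) - 0 = 1, borrow out 1
  col 4: (0 - 1 borrow-in) - 0 → borrow from next column: (-1+2) - 0 = 1, borrow out 1
  col 5: (1 - 1 borrow-in) - 0 → 0 - 0 = 0, borrow out 0
  col 6: (0 - 0 borrow-in) - 1 → borrow from next column: (0+2) - 1 = 1, borrow out 1
  col 7: (0 - 1 borrow-in) - 0 → borrow from next column: (-1+2) - 0 = 1, borrow out 1
  col 8: (0 - 1 borrow-in) - 1 → borrow from next column: (-1+2) - 1 = 0, borrow out 1
  col 9: (0 - 1 borrow-in) - 1 → borrow from next column: (-1+2) - 1 = 0, borrow out 1
  col 10: (1 - 1 borrow-in) - 0 → 0 - 0 = 0, borrow out 0
Reading bits MSB→LSB: 00011011101
Strip leading zeros: 11011101
= 11011101


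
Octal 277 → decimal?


Positional values:
Position 0: 7 × 8^0 = 7
Position 1: 7 × 8^1 = 56
Position 2: 2 × 8^2 = 128
Sum = 7 + 56 + 128
= 191


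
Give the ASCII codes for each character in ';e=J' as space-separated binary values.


String: ';e=J'  (4 characters)
Per-character ASCII lookup:
  ';': special character: ';' = 59 → 111011
  'e': lowercase starts at 97: 'e' = 97 + 4 = 101 → 1100101
  '=': special character: '=' = 61 → 111101
  'J': uppercase starts at 65: 'J' = 65 + 9 = 74 → 1001010
= 111011 1100101 111101 1001010


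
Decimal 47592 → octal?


Divide by 8 repeatedly:
47592 ÷ 8 = 5949 remainder 0
5949 ÷ 8 = 743 remainder 5
743 ÷ 8 = 92 remainder 7
92 ÷ 8 = 11 remainder 4
11 ÷ 8 = 1 remainder 3
1 ÷ 8 = 0 remainder 1
Reading remainders bottom-up:
= 0o134750


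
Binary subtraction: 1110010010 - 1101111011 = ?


Align and subtract column by column (LSB to MSB, borrowing when needed):
  1110010010
- 1101111011
  ----------
  col 0: (0 - 0 borrow-in) - 1 → borrow from next column: (0+2) - 1 = 1, borrow out 1
  col 1: (1 - 1 borrow-in) - 1 → borrow from next column: (0+2) - 1 = 1, borrow out 1
  col 2: (0 - 1 borrow-in) - 0 → borrow from next column: (-1+2) - 0 = 1, borrow out 1
  col 3: (0 - 1 borrow-in) - 1 → borrow from next column: (-1+2) - 1 = 0, borrow out 1
  col 4: (1 - 1 borrow-in) - 1 → borrow from next column: (0+2) - 1 = 1, borrow out 1
  col 5: (0 - 1 borrow-in) - 1 → borrow from next column: (-1+2) - 1 = 0, borrow out 1
  col 6: (0 - 1 borrow-in) - 1 → borrow from next column: (-1+2) - 1 = 0, borrow out 1
  col 7: (1 - 1 borrow-in) - 0 → 0 - 0 = 0, borrow out 0
  col 8: (1 - 0 borrow-in) - 1 → 1 - 1 = 0, borrow out 0
  col 9: (1 - 0 borrow-in) - 1 → 1 - 1 = 0, borrow out 0
Reading bits MSB→LSB: 0000010111
Strip leading zeros: 10111
= 10111


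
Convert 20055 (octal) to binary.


Each octal digit → 3 binary bits:
  2 = 010
  0 = 000
  0 = 000
  5 = 101
  5 = 101
Concatenate: 010 000 000 101 101
= 010000000101101


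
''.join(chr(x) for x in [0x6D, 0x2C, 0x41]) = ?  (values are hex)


Codes (hex): 0x6D 0x2C 0x41
Per-code ASCII lookup:
  0x6D = 109  (range 97-122: lowercase, 109 - 97 = 12) → 'm'
  0x2C = 44  (special character) → ','
  0x41 = 65  (range 65-90: uppercase, 65 - 65 = 0) → 'A'
= 'm,A'


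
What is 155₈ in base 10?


Positional values:
Position 0: 5 × 8^0 = 5
Position 1: 5 × 8^1 = 40
Position 2: 1 × 8^2 = 64
Sum = 5 + 40 + 64
= 109


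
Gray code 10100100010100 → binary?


Gray code: 10100100010100
MSB stays the same: 1
Each subsequent bit = prev_binary XOR current_gray:
  B[1] = 1 XOR 0 = 1
  B[2] = 1 XOR 1 = 0
  B[3] = 0 XOR 0 = 0
  B[4] = 0 XOR 0 = 0
  B[5] = 0 XOR 1 = 1
  B[6] = 1 XOR 0 = 1
  B[7] = 1 XOR 0 = 1
  B[8] = 1 XOR 0 = 1
  B[9] = 1 XOR 1 = 0
  B[10] = 0 XOR 0 = 0
  B[11] = 0 XOR 1 = 1
  B[12] = 1 XOR 0 = 1
  B[13] = 1 XOR 0 = 1
= 11000111100111 (12775 decimal)


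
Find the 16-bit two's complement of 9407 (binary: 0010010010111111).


Original: 0010010010111111
Step 1 - Invert all bits: 1101101101000000
Step 2 - Add 1: 1101101101000000 + 1
= 1101101101000001 (represents -9407)


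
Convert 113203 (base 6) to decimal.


Positional values (base 6):
  3 × 6^0 = 3 × 1 = 3
  0 × 6^1 = 0 × 6 = 0
  2 × 6^2 = 2 × 36 = 72
  3 × 6^3 = 3 × 216 = 648
  1 × 6^4 = 1 × 1296 = 1296
  1 × 6^5 = 1 × 7776 = 7776
Sum = 3 + 0 + 72 + 648 + 1296 + 7776
= 9795


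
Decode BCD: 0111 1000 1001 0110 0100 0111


Each 4-bit group → digit:
  0111 → 7
  1000 → 8
  1001 → 9
  0110 → 6
  0100 → 4
  0111 → 7
= 789647


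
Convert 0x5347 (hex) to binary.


Each hex digit → 4 binary bits:
  5 = 0101
  3 = 0011
  4 = 0100
  7 = 0111
Concatenate: 0101 0011 0100 0111
= 0101001101000111


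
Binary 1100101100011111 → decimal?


Positional values:
Bit 0: 1 × 2^0 = 1
Bit 1: 1 × 2^1 = 2
Bit 2: 1 × 2^2 = 4
Bit 3: 1 × 2^3 = 8
Bit 4: 1 × 2^4 = 16
Bit 8: 1 × 2^8 = 256
Bit 9: 1 × 2^9 = 512
Bit 11: 1 × 2^11 = 2048
Bit 14: 1 × 2^14 = 16384
Bit 15: 1 × 2^15 = 32768
Sum = 1 + 2 + 4 + 8 + 16 + 256 + 512 + 2048 + 16384 + 32768
= 51999


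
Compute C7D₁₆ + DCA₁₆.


Align and add column by column (LSB to MSB, each column mod 16 with carry):
  0C7D
+ 0DCA
  ----
  col 0: D(13) + A(10) + 0 (carry in) = 23 → 7(7), carry out 1
  col 1: 7(7) + C(12) + 1 (carry in) = 20 → 4(4), carry out 1
  col 2: C(12) + D(13) + 1 (carry in) = 26 → A(10), carry out 1
  col 3: 0(0) + 0(0) + 1 (carry in) = 1 → 1(1), carry out 0
Reading digits MSB→LSB: 1A47
Strip leading zeros: 1A47
= 0x1A47


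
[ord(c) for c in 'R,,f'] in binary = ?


String: 'R,,f'  (4 characters)
Per-character ASCII lookup:
  'R': uppercase starts at 65: 'R' = 65 + 17 = 82 → 1010010
  ',': special character: ',' = 44 → 101100
  ',': special character: ',' = 44 → 101100
  'f': lowercase starts at 97: 'f' = 97 + 5 = 102 → 1100110
= 1010010 101100 101100 1100110


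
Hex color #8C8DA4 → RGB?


Hex: #8C8DA4
R = 8C₁₆ = 140
G = 8D₁₆ = 141
B = A4₁₆ = 164
= RGB(140, 141, 164)


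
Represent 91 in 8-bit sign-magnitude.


Sign bit: 0 (positive)
Magnitude: 91 = 1011011
= 01011011


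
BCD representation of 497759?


Each digit → 4-bit binary:
  4 → 0100
  9 → 1001
  7 → 0111
  7 → 0111
  5 → 0101
  9 → 1001
= 0100 1001 0111 0111 0101 1001


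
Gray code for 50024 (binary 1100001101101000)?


Binary: 1100001101101000
Gray code: G = B XOR (B >> 1)
B >> 1 = 0110000110110100
1100001101101000 XOR 0110000110110100:
  1 XOR 0 = 1
  1 XOR 1 = 0
  0 XOR 1 = 1
  0 XOR 0 = 0
  0 XOR 0 = 0
  0 XOR 0 = 0
  1 XOR 0 = 1
  1 XOR 1 = 0
  0 XOR 1 = 1
  1 XOR 0 = 1
  1 XOR 1 = 0
  0 XOR 1 = 1
  1 XOR 0 = 1
  0 XOR 1 = 1
  0 XOR 0 = 0
  0 XOR 0 = 0
= 1010001011011100


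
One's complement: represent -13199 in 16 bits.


Original: 0011001110001111
Invert all bits:
  bit 0: 0 → 1
  bit 1: 0 → 1
  bit 2: 1 → 0
  bit 3: 1 → 0
  bit 4: 0 → 1
  bit 5: 0 → 1
  bit 6: 1 → 0
  bit 7: 1 → 0
  bit 8: 1 → 0
  bit 9: 0 → 1
  bit 10: 0 → 1
  bit 11: 0 → 1
  bit 12: 1 → 0
  bit 13: 1 → 0
  bit 14: 1 → 0
  bit 15: 1 → 0
= 1100110001110000


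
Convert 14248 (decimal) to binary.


Divide by 2 repeatedly:
14248 ÷ 2 = 7124 remainder 0
7124 ÷ 2 = 3562 remainder 0
3562 ÷ 2 = 1781 remainder 0
1781 ÷ 2 = 890 remainder 1
890 ÷ 2 = 445 remainder 0
445 ÷ 2 = 222 remainder 1
222 ÷ 2 = 111 remainder 0
111 ÷ 2 = 55 remainder 1
55 ÷ 2 = 27 remainder 1
27 ÷ 2 = 13 remainder 1
13 ÷ 2 = 6 remainder 1
6 ÷ 2 = 3 remainder 0
3 ÷ 2 = 1 remainder 1
1 ÷ 2 = 0 remainder 1
Reading remainders bottom-up:
= 11011110101000


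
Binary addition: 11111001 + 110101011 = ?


Align and add column by column (LSB to MSB, carry propagating):
  0011111001
+ 0110101011
  ----------
  col 0: 1 + 1 + 0 (carry in) = 2 → bit 0, carry out 1
  col 1: 0 + 1 + 1 (carry in) = 2 → bit 0, carry out 1
  col 2: 0 + 0 + 1 (carry in) = 1 → bit 1, carry out 0
  col 3: 1 + 1 + 0 (carry in) = 2 → bit 0, carry out 1
  col 4: 1 + 0 + 1 (carry in) = 2 → bit 0, carry out 1
  col 5: 1 + 1 + 1 (carry in) = 3 → bit 1, carry out 1
  col 6: 1 + 0 + 1 (carry in) = 2 → bit 0, carry out 1
  col 7: 1 + 1 + 1 (carry in) = 3 → bit 1, carry out 1
  col 8: 0 + 1 + 1 (carry in) = 2 → bit 0, carry out 1
  col 9: 0 + 0 + 1 (carry in) = 1 → bit 1, carry out 0
Reading bits MSB→LSB: 1010100100
Strip leading zeros: 1010100100
= 1010100100


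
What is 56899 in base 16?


Divide by 16 repeatedly:
56899 ÷ 16 = 3556 remainder 3 (3)
3556 ÷ 16 = 222 remainder 4 (4)
222 ÷ 16 = 13 remainder 14 (E)
13 ÷ 16 = 0 remainder 13 (D)
Reading remainders bottom-up:
= 0xDE43


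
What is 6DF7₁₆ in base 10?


Positional values:
Position 0: 7 × 16^0 = 7 × 1 = 7
Position 1: F × 16^1 = 15 × 16 = 240
Position 2: D × 16^2 = 13 × 256 = 3328
Position 3: 6 × 16^3 = 6 × 4096 = 24576
Sum = 7 + 240 + 3328 + 24576
= 28151


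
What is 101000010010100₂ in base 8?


Group into 3-bit groups: 101000010010100
  101 = 5
  000 = 0
  010 = 2
  010 = 2
  100 = 4
= 0o50224


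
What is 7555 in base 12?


Divide by 12 repeatedly:
7555 ÷ 12 = 629 remainder 7
629 ÷ 12 = 52 remainder 5
52 ÷ 12 = 4 remainder 4
4 ÷ 12 = 0 remainder 4
Reading remainders bottom-up:
= 4457


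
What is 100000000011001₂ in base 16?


Group into 4-bit nibbles: 0100000000011001
  0100 = 4
  0000 = 0
  0001 = 1
  1001 = 9
= 0x4019


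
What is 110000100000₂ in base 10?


Positional values:
Bit 5: 1 × 2^5 = 32
Bit 10: 1 × 2^10 = 1024
Bit 11: 1 × 2^11 = 2048
Sum = 32 + 1024 + 2048
= 3104


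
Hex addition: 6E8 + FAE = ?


Align and add column by column (LSB to MSB, each column mod 16 with carry):
  06E8
+ 0FAE
  ----
  col 0: 8(8) + E(14) + 0 (carry in) = 22 → 6(6), carry out 1
  col 1: E(14) + A(10) + 1 (carry in) = 25 → 9(9), carry out 1
  col 2: 6(6) + F(15) + 1 (carry in) = 22 → 6(6), carry out 1
  col 3: 0(0) + 0(0) + 1 (carry in) = 1 → 1(1), carry out 0
Reading digits MSB→LSB: 1696
Strip leading zeros: 1696
= 0x1696


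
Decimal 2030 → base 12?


Divide by 12 repeatedly:
2030 ÷ 12 = 169 remainder 2
169 ÷ 12 = 14 remainder 1
14 ÷ 12 = 1 remainder 2
1 ÷ 12 = 0 remainder 1
Reading remainders bottom-up:
= 1212


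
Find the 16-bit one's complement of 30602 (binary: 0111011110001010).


Original: 0111011110001010
Invert all bits:
  bit 0: 0 → 1
  bit 1: 1 → 0
  bit 2: 1 → 0
  bit 3: 1 → 0
  bit 4: 0 → 1
  bit 5: 1 → 0
  bit 6: 1 → 0
  bit 7: 1 → 0
  bit 8: 1 → 0
  bit 9: 0 → 1
  bit 10: 0 → 1
  bit 11: 0 → 1
  bit 12: 1 → 0
  bit 13: 0 → 1
  bit 14: 1 → 0
  bit 15: 0 → 1
= 1000100001110101


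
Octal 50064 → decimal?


Positional values:
Position 0: 4 × 8^0 = 4
Position 1: 6 × 8^1 = 48
Position 2: 0 × 8^2 = 0
Position 3: 0 × 8^3 = 0
Position 4: 5 × 8^4 = 20480
Sum = 4 + 48 + 0 + 0 + 20480
= 20532


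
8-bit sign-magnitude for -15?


Sign bit: 1 (negative)
Magnitude: 15 = 0001111
= 10001111


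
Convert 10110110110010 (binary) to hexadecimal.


Group into 4-bit nibbles: 0010110110110010
  0010 = 2
  1101 = D
  1011 = B
  0010 = 2
= 0x2DB2


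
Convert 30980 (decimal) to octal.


Divide by 8 repeatedly:
30980 ÷ 8 = 3872 remainder 4
3872 ÷ 8 = 484 remainder 0
484 ÷ 8 = 60 remainder 4
60 ÷ 8 = 7 remainder 4
7 ÷ 8 = 0 remainder 7
Reading remainders bottom-up:
= 0o74404


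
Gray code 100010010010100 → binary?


Gray code: 100010010010100
MSB stays the same: 1
Each subsequent bit = prev_binary XOR current_gray:
  B[1] = 1 XOR 0 = 1
  B[2] = 1 XOR 0 = 1
  B[3] = 1 XOR 0 = 1
  B[4] = 1 XOR 1 = 0
  B[5] = 0 XOR 0 = 0
  B[6] = 0 XOR 0 = 0
  B[7] = 0 XOR 1 = 1
  B[8] = 1 XOR 0 = 1
  B[9] = 1 XOR 0 = 1
  B[10] = 1 XOR 1 = 0
  B[11] = 0 XOR 0 = 0
  B[12] = 0 XOR 1 = 1
  B[13] = 1 XOR 0 = 1
  B[14] = 1 XOR 0 = 1
= 111100011100111 (30951 decimal)


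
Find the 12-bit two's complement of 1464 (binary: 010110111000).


Original: 010110111000
Step 1 - Invert all bits: 101001000111
Step 2 - Add 1: 101001000111 + 1
= 101001001000 (represents -1464)


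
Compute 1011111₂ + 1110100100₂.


Align and add column by column (LSB to MSB, carry propagating):
  00001011111
+ 01110100100
  -----------
  col 0: 1 + 0 + 0 (carry in) = 1 → bit 1, carry out 0
  col 1: 1 + 0 + 0 (carry in) = 1 → bit 1, carry out 0
  col 2: 1 + 1 + 0 (carry in) = 2 → bit 0, carry out 1
  col 3: 1 + 0 + 1 (carry in) = 2 → bit 0, carry out 1
  col 4: 1 + 0 + 1 (carry in) = 2 → bit 0, carry out 1
  col 5: 0 + 1 + 1 (carry in) = 2 → bit 0, carry out 1
  col 6: 1 + 0 + 1 (carry in) = 2 → bit 0, carry out 1
  col 7: 0 + 1 + 1 (carry in) = 2 → bit 0, carry out 1
  col 8: 0 + 1 + 1 (carry in) = 2 → bit 0, carry out 1
  col 9: 0 + 1 + 1 (carry in) = 2 → bit 0, carry out 1
  col 10: 0 + 0 + 1 (carry in) = 1 → bit 1, carry out 0
Reading bits MSB→LSB: 10000000011
Strip leading zeros: 10000000011
= 10000000011


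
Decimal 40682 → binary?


Divide by 2 repeatedly:
40682 ÷ 2 = 20341 remainder 0
20341 ÷ 2 = 10170 remainder 1
10170 ÷ 2 = 5085 remainder 0
5085 ÷ 2 = 2542 remainder 1
2542 ÷ 2 = 1271 remainder 0
1271 ÷ 2 = 635 remainder 1
635 ÷ 2 = 317 remainder 1
317 ÷ 2 = 158 remainder 1
158 ÷ 2 = 79 remainder 0
79 ÷ 2 = 39 remainder 1
39 ÷ 2 = 19 remainder 1
19 ÷ 2 = 9 remainder 1
9 ÷ 2 = 4 remainder 1
4 ÷ 2 = 2 remainder 0
2 ÷ 2 = 1 remainder 0
1 ÷ 2 = 0 remainder 1
Reading remainders bottom-up:
= 1001111011101010


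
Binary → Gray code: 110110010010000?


Binary: 110110010010000
Gray code: G = B XOR (B >> 1)
B >> 1 = 011011001001000
110110010010000 XOR 011011001001000:
  1 XOR 0 = 1
  1 XOR 1 = 0
  0 XOR 1 = 1
  1 XOR 0 = 1
  1 XOR 1 = 0
  0 XOR 1 = 1
  0 XOR 0 = 0
  1 XOR 0 = 1
  0 XOR 1 = 1
  0 XOR 0 = 0
  1 XOR 0 = 1
  0 XOR 1 = 1
  0 XOR 0 = 0
  0 XOR 0 = 0
  0 XOR 0 = 0
= 101101011011000


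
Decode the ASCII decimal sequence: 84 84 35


Codes (decimal): 84 84 35
Per-code ASCII lookup:
  84  (range 65-90: uppercase, 84 - 65 = 19) → 'T'
  84  (range 65-90: uppercase, 84 - 65 = 19) → 'T'
  35  (special character) → '#'
= 'TT#'


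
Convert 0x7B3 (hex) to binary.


Each hex digit → 4 binary bits:
  7 = 0111
  B = 1011
  3 = 0011
Concatenate: 0111 1011 0011
= 011110110011


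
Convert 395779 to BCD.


Each digit → 4-bit binary:
  3 → 0011
  9 → 1001
  5 → 0101
  7 → 0111
  7 → 0111
  9 → 1001
= 0011 1001 0101 0111 0111 1001


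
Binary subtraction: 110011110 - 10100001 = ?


Align and subtract column by column (LSB to MSB, borrowing when needed):
  110011110
- 010100001
  ---------
  col 0: (0 - 0 borrow-in) - 1 → borrow from next column: (0+2) - 1 = 1, borrow out 1
  col 1: (1 - 1 borrow-in) - 0 → 0 - 0 = 0, borrow out 0
  col 2: (1 - 0 borrow-in) - 0 → 1 - 0 = 1, borrow out 0
  col 3: (1 - 0 borrow-in) - 0 → 1 - 0 = 1, borrow out 0
  col 4: (1 - 0 borrow-in) - 0 → 1 - 0 = 1, borrow out 0
  col 5: (0 - 0 borrow-in) - 1 → borrow from next column: (0+2) - 1 = 1, borrow out 1
  col 6: (0 - 1 borrow-in) - 0 → borrow from next column: (-1+2) - 0 = 1, borrow out 1
  col 7: (1 - 1 borrow-in) - 1 → borrow from next column: (0+2) - 1 = 1, borrow out 1
  col 8: (1 - 1 borrow-in) - 0 → 0 - 0 = 0, borrow out 0
Reading bits MSB→LSB: 011111101
Strip leading zeros: 11111101
= 11111101


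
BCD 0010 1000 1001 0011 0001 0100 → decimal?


Each 4-bit group → digit:
  0010 → 2
  1000 → 8
  1001 → 9
  0011 → 3
  0001 → 1
  0100 → 4
= 289314


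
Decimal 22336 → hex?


Divide by 16 repeatedly:
22336 ÷ 16 = 1396 remainder 0 (0)
1396 ÷ 16 = 87 remainder 4 (4)
87 ÷ 16 = 5 remainder 7 (7)
5 ÷ 16 = 0 remainder 5 (5)
Reading remainders bottom-up:
= 0x5740


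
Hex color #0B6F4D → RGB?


Hex: #0B6F4D
R = 0B₁₆ = 11
G = 6F₁₆ = 111
B = 4D₁₆ = 77
= RGB(11, 111, 77)


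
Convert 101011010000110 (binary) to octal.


Group into 3-bit groups: 101011010000110
  101 = 5
  011 = 3
  010 = 2
  000 = 0
  110 = 6
= 0o53206


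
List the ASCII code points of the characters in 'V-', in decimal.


String: 'V-'  (2 characters)
Per-character ASCII lookup:
  'V': uppercase starts at 65: 'V' = 65 + 21 = 86
  '-': special character: '-' = 45
= 86 45


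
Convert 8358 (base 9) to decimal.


Positional values (base 9):
  8 × 9^0 = 8 × 1 = 8
  5 × 9^1 = 5 × 9 = 45
  3 × 9^2 = 3 × 81 = 243
  8 × 9^3 = 8 × 729 = 5832
Sum = 8 + 45 + 243 + 5832
= 6128


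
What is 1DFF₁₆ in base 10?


Positional values:
Position 0: F × 16^0 = 15 × 1 = 15
Position 1: F × 16^1 = 15 × 16 = 240
Position 2: D × 16^2 = 13 × 256 = 3328
Position 3: 1 × 16^3 = 1 × 4096 = 4096
Sum = 15 + 240 + 3328 + 4096
= 7679


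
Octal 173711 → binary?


Each octal digit → 3 binary bits:
  1 = 001
  7 = 111
  3 = 011
  7 = 111
  1 = 001
  1 = 001
Concatenate: 001 111 011 111 001 001
= 001111011111001001


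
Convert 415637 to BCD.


Each digit → 4-bit binary:
  4 → 0100
  1 → 0001
  5 → 0101
  6 → 0110
  3 → 0011
  7 → 0111
= 0100 0001 0101 0110 0011 0111


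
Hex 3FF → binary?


Each hex digit → 4 binary bits:
  3 = 0011
  F = 1111
  F = 1111
Concatenate: 0011 1111 1111
= 001111111111


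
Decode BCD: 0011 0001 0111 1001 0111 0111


Each 4-bit group → digit:
  0011 → 3
  0001 → 1
  0111 → 7
  1001 → 9
  0111 → 7
  0111 → 7
= 317977


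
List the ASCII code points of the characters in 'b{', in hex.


String: 'b{'  (2 characters)
Per-character ASCII lookup:
  'b': lowercase starts at 97: 'b' = 97 + 1 = 98 → 0x62
  '{': special character: '{' = 123 → 0x7B
= 0x62 0x7B


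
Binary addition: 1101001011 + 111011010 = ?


Align and add column by column (LSB to MSB, carry propagating):
  01101001011
+ 00111011010
  -----------
  col 0: 1 + 0 + 0 (carry in) = 1 → bit 1, carry out 0
  col 1: 1 + 1 + 0 (carry in) = 2 → bit 0, carry out 1
  col 2: 0 + 0 + 1 (carry in) = 1 → bit 1, carry out 0
  col 3: 1 + 1 + 0 (carry in) = 2 → bit 0, carry out 1
  col 4: 0 + 1 + 1 (carry in) = 2 → bit 0, carry out 1
  col 5: 0 + 0 + 1 (carry in) = 1 → bit 1, carry out 0
  col 6: 1 + 1 + 0 (carry in) = 2 → bit 0, carry out 1
  col 7: 0 + 1 + 1 (carry in) = 2 → bit 0, carry out 1
  col 8: 1 + 1 + 1 (carry in) = 3 → bit 1, carry out 1
  col 9: 1 + 0 + 1 (carry in) = 2 → bit 0, carry out 1
  col 10: 0 + 0 + 1 (carry in) = 1 → bit 1, carry out 0
Reading bits MSB→LSB: 10100100101
Strip leading zeros: 10100100101
= 10100100101


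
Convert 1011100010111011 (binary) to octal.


Group into 3-bit groups: 001011100010111011
  001 = 1
  011 = 3
  100 = 4
  010 = 2
  111 = 7
  011 = 3
= 0o134273


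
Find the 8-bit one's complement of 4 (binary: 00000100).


Original: 00000100
Invert all bits:
  bit 0: 0 → 1
  bit 1: 0 → 1
  bit 2: 0 → 1
  bit 3: 0 → 1
  bit 4: 0 → 1
  bit 5: 1 → 0
  bit 6: 0 → 1
  bit 7: 0 → 1
= 11111011


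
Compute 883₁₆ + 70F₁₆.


Align and add column by column (LSB to MSB, each column mod 16 with carry):
  0883
+ 070F
  ----
  col 0: 3(3) + F(15) + 0 (carry in) = 18 → 2(2), carry out 1
  col 1: 8(8) + 0(0) + 1 (carry in) = 9 → 9(9), carry out 0
  col 2: 8(8) + 7(7) + 0 (carry in) = 15 → F(15), carry out 0
  col 3: 0(0) + 0(0) + 0 (carry in) = 0 → 0(0), carry out 0
Reading digits MSB→LSB: 0F92
Strip leading zeros: F92
= 0xF92


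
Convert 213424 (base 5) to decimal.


Positional values (base 5):
  4 × 5^0 = 4 × 1 = 4
  2 × 5^1 = 2 × 5 = 10
  4 × 5^2 = 4 × 25 = 100
  3 × 5^3 = 3 × 125 = 375
  1 × 5^4 = 1 × 625 = 625
  2 × 5^5 = 2 × 3125 = 6250
Sum = 4 + 10 + 100 + 375 + 625 + 6250
= 7364


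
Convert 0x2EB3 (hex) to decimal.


Positional values:
Position 0: 3 × 16^0 = 3 × 1 = 3
Position 1: B × 16^1 = 11 × 16 = 176
Position 2: E × 16^2 = 14 × 256 = 3584
Position 3: 2 × 16^3 = 2 × 4096 = 8192
Sum = 3 + 176 + 3584 + 8192
= 11955


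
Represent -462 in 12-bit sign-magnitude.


Sign bit: 1 (negative)
Magnitude: 462 = 00111001110
= 100111001110


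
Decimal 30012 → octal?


Divide by 8 repeatedly:
30012 ÷ 8 = 3751 remainder 4
3751 ÷ 8 = 468 remainder 7
468 ÷ 8 = 58 remainder 4
58 ÷ 8 = 7 remainder 2
7 ÷ 8 = 0 remainder 7
Reading remainders bottom-up:
= 0o72474


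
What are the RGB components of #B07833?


Hex: #B07833
R = B0₁₆ = 176
G = 78₁₆ = 120
B = 33₁₆ = 51
= RGB(176, 120, 51)


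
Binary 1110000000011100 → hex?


Group into 4-bit nibbles: 1110000000011100
  1110 = E
  0000 = 0
  0001 = 1
  1100 = C
= 0xE01C


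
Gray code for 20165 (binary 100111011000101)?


Binary: 100111011000101
Gray code: G = B XOR (B >> 1)
B >> 1 = 010011101100010
100111011000101 XOR 010011101100010:
  1 XOR 0 = 1
  0 XOR 1 = 1
  0 XOR 0 = 0
  1 XOR 0 = 1
  1 XOR 1 = 0
  1 XOR 1 = 0
  0 XOR 1 = 1
  1 XOR 0 = 1
  1 XOR 1 = 0
  0 XOR 1 = 1
  0 XOR 0 = 0
  0 XOR 0 = 0
  1 XOR 0 = 1
  0 XOR 1 = 1
  1 XOR 0 = 1
= 110100110100111


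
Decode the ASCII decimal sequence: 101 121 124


Codes (decimal): 101 121 124
Per-code ASCII lookup:
  101  (range 97-122: lowercase, 101 - 97 = 4) → 'e'
  121  (range 97-122: lowercase, 121 - 97 = 24) → 'y'
  124  (special character) → '|'
= 'ey|'


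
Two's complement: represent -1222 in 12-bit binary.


Original: 010011000110
Step 1 - Invert all bits: 101100111001
Step 2 - Add 1: 101100111001 + 1
= 101100111010 (represents -1222)


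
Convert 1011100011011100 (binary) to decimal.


Positional values:
Bit 2: 1 × 2^2 = 4
Bit 3: 1 × 2^3 = 8
Bit 4: 1 × 2^4 = 16
Bit 6: 1 × 2^6 = 64
Bit 7: 1 × 2^7 = 128
Bit 11: 1 × 2^11 = 2048
Bit 12: 1 × 2^12 = 4096
Bit 13: 1 × 2^13 = 8192
Bit 15: 1 × 2^15 = 32768
Sum = 4 + 8 + 16 + 64 + 128 + 2048 + 4096 + 8192 + 32768
= 47324


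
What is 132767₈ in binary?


Each octal digit → 3 binary bits:
  1 = 001
  3 = 011
  2 = 010
  7 = 111
  6 = 110
  7 = 111
Concatenate: 001 011 010 111 110 111
= 001011010111110111


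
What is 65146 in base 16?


Divide by 16 repeatedly:
65146 ÷ 16 = 4071 remainder 10 (A)
4071 ÷ 16 = 254 remainder 7 (7)
254 ÷ 16 = 15 remainder 14 (E)
15 ÷ 16 = 0 remainder 15 (F)
Reading remainders bottom-up:
= 0xFE7A


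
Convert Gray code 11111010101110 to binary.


Gray code: 11111010101110
MSB stays the same: 1
Each subsequent bit = prev_binary XOR current_gray:
  B[1] = 1 XOR 1 = 0
  B[2] = 0 XOR 1 = 1
  B[3] = 1 XOR 1 = 0
  B[4] = 0 XOR 1 = 1
  B[5] = 1 XOR 0 = 1
  B[6] = 1 XOR 1 = 0
  B[7] = 0 XOR 0 = 0
  B[8] = 0 XOR 1 = 1
  B[9] = 1 XOR 0 = 1
  B[10] = 1 XOR 1 = 0
  B[11] = 0 XOR 1 = 1
  B[12] = 1 XOR 1 = 0
  B[13] = 0 XOR 0 = 0
= 10101100110100 (11060 decimal)


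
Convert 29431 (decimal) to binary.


Divide by 2 repeatedly:
29431 ÷ 2 = 14715 remainder 1
14715 ÷ 2 = 7357 remainder 1
7357 ÷ 2 = 3678 remainder 1
3678 ÷ 2 = 1839 remainder 0
1839 ÷ 2 = 919 remainder 1
919 ÷ 2 = 459 remainder 1
459 ÷ 2 = 229 remainder 1
229 ÷ 2 = 114 remainder 1
114 ÷ 2 = 57 remainder 0
57 ÷ 2 = 28 remainder 1
28 ÷ 2 = 14 remainder 0
14 ÷ 2 = 7 remainder 0
7 ÷ 2 = 3 remainder 1
3 ÷ 2 = 1 remainder 1
1 ÷ 2 = 0 remainder 1
Reading remainders bottom-up:
= 111001011110111


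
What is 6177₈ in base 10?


Positional values:
Position 0: 7 × 8^0 = 7
Position 1: 7 × 8^1 = 56
Position 2: 1 × 8^2 = 64
Position 3: 6 × 8^3 = 3072
Sum = 7 + 56 + 64 + 3072
= 3199


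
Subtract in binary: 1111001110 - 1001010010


Align and subtract column by column (LSB to MSB, borrowing when needed):
  1111001110
- 1001010010
  ----------
  col 0: (0 - 0 borrow-in) - 0 → 0 - 0 = 0, borrow out 0
  col 1: (1 - 0 borrow-in) - 1 → 1 - 1 = 0, borrow out 0
  col 2: (1 - 0 borrow-in) - 0 → 1 - 0 = 1, borrow out 0
  col 3: (1 - 0 borrow-in) - 0 → 1 - 0 = 1, borrow out 0
  col 4: (0 - 0 borrow-in) - 1 → borrow from next column: (0+2) - 1 = 1, borrow out 1
  col 5: (0 - 1 borrow-in) - 0 → borrow from next column: (-1+2) - 0 = 1, borrow out 1
  col 6: (1 - 1 borrow-in) - 1 → borrow from next column: (0+2) - 1 = 1, borrow out 1
  col 7: (1 - 1 borrow-in) - 0 → 0 - 0 = 0, borrow out 0
  col 8: (1 - 0 borrow-in) - 0 → 1 - 0 = 1, borrow out 0
  col 9: (1 - 0 borrow-in) - 1 → 1 - 1 = 0, borrow out 0
Reading bits MSB→LSB: 0101111100
Strip leading zeros: 101111100
= 101111100
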